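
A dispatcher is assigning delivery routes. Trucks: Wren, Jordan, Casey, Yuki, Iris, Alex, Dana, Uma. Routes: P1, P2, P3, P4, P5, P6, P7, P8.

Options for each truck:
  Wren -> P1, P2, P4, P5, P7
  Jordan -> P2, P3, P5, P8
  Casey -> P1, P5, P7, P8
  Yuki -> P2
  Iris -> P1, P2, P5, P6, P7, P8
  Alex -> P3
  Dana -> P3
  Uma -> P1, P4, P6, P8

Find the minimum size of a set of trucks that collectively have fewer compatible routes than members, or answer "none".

2

Take S = {Alex, Dana}. Its neighbourhood is {P3}, so |N(S)| = 1 < |S| = 2.
No single vertex violates Hall's condition since each has at least one neighbour, so 2 is the minimum.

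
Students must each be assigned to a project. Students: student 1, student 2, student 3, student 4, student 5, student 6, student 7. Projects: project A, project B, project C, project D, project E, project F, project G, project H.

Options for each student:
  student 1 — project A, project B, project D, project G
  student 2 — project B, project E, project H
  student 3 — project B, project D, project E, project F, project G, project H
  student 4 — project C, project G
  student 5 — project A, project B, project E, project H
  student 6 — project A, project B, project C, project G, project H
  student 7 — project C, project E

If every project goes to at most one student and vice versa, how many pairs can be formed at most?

One maximum matching: student 1→project G, student 2→project H, student 3→project F, student 4→project C, student 5→project A, student 6→project B, student 7→project E.
All 7 students are matched, so no larger matching exists.

7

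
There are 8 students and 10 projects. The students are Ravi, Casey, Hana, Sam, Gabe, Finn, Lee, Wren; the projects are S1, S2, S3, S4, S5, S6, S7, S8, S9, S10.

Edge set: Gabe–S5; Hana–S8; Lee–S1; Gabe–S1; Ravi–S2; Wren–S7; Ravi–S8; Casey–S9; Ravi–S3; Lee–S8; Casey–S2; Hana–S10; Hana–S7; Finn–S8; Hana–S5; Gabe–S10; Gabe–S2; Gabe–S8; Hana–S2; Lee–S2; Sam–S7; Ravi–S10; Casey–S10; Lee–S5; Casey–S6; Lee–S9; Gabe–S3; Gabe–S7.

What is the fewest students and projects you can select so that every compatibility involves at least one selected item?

7

The 7 edges Ravi–S3, Casey–S6, Hana–S10, Sam–S7, Gabe–S1, Finn–S8, Lee–S2 form a matching, so any vertex cover needs at least 7 vertices (one per matched edge).
Conversely {Ravi, Casey, Hana, Gabe, Finn, Lee, S7} meets every edge and has exactly 7 vertices, so 7 is optimal.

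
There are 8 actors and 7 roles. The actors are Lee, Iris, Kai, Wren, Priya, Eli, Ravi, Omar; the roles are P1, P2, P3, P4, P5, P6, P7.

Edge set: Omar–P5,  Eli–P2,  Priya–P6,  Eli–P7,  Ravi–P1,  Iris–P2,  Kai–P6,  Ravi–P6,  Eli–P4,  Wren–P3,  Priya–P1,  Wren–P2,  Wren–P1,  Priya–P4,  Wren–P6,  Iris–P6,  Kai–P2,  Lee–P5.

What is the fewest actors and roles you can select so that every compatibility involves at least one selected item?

7

The 7 edges Lee–P5, Iris–P2, Kai–P6, Wren–P3, Priya–P4, Eli–P7, Ravi–P1 form a matching, so any vertex cover needs at least 7 vertices (one per matched edge).
Conversely {Iris, Kai, Wren, Priya, Eli, Ravi, P5} meets every edge and has exactly 7 vertices, so 7 is optimal.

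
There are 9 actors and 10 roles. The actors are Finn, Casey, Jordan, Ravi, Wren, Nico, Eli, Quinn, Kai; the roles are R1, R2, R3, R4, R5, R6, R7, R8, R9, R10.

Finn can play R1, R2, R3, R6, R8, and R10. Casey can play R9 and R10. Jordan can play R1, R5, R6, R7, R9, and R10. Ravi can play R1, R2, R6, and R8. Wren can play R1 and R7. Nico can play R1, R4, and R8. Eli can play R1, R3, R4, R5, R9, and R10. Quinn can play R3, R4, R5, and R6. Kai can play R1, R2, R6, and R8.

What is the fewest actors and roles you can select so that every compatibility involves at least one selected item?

9

A maximum matching has 9 edges (e.g. Finn–R2, Casey–R10, Jordan–R9, Ravi–R6, Wren–R7, Nico–R4, Eli–R3, Quinn–R5, Kai–R8).
By König's theorem the minimum vertex cover has the same size. One such cover is {Finn, Casey, Jordan, Ravi, Wren, Nico, Eli, Quinn, Kai}.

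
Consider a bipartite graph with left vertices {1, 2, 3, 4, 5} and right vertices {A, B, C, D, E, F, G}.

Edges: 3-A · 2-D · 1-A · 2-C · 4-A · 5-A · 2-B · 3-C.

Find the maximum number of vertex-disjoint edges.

A valid assignment of size 3: 1-A, 2-B, 3-C.
The set {1, 4, 5} has only 1 neighbour ({A}), so by Hall's theorem at most 3 of the 5 left vertices can be matched.

3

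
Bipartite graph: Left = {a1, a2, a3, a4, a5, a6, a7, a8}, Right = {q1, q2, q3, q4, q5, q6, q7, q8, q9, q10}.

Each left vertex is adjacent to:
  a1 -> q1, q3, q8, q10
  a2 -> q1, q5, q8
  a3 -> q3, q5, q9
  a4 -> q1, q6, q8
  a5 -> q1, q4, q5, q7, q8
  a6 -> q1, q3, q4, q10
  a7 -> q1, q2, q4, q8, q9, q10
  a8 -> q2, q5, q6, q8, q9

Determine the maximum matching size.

8

One maximum matching: a1→q8, a2→q5, a3→q3, a4→q6, a5→q7, a6→q10, a7→q4, a8→q9.
All 8 left vertices are matched, so no larger matching exists.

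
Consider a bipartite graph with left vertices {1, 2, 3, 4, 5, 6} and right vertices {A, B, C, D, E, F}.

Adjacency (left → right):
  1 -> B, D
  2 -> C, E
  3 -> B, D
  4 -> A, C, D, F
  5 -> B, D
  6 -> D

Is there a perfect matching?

No

The set {1, 3, 5, 6} has only 2 neighbours ({B, D}), so by Hall's theorem at most 4 of the 6 left vertices can be matched.
Hence no matching covers every left vertex.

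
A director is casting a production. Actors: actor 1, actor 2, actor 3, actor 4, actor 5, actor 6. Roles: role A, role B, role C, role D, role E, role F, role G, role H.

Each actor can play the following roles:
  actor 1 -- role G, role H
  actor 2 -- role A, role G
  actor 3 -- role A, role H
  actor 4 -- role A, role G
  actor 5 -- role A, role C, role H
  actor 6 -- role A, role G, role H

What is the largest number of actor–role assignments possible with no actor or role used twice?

For example, pair actor 1-role G, actor 2-role A, actor 3-role H, actor 5-role C.
The set {actor 1, actor 2, actor 3, actor 4, actor 6} has only 3 neighbours ({role A, role G, role H}), so by Hall's theorem at most 4 of the 6 actors can be matched.

4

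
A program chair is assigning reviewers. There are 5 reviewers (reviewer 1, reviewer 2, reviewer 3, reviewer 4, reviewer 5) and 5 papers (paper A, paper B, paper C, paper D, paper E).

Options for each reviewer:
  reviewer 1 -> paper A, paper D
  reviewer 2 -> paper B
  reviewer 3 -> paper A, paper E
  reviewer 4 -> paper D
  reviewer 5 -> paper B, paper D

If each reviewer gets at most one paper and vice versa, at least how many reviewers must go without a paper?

For example, pair reviewer 1-paper A, reviewer 2-paper B, reviewer 3-paper E, reviewer 4-paper D.
The set {reviewer 2, reviewer 4, reviewer 5} has only 2 neighbours ({paper B, paper D}), so by Hall's theorem at most 4 of the 5 reviewers can be matched.
That matches 4 of the 5, leaving 1 unmatched; no matching can do better.

1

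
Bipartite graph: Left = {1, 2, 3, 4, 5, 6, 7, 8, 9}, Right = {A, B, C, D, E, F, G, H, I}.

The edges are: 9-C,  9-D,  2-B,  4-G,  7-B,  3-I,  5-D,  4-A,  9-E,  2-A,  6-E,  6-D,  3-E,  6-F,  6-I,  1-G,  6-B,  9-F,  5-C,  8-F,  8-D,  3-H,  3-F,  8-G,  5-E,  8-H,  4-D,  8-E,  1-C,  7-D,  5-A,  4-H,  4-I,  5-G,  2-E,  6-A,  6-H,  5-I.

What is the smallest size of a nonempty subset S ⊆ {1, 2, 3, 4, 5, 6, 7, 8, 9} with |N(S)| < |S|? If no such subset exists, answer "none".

none

A matching saturating every left vertex exists, for instance 1→C, 2→B, 3→F, 4→I, 5→G, 6→A, 7→D, 8→H, 9→E.
By Hall's marriage theorem, this means |N(S)| ≥ |S| for every subset S, so no violating subset exists.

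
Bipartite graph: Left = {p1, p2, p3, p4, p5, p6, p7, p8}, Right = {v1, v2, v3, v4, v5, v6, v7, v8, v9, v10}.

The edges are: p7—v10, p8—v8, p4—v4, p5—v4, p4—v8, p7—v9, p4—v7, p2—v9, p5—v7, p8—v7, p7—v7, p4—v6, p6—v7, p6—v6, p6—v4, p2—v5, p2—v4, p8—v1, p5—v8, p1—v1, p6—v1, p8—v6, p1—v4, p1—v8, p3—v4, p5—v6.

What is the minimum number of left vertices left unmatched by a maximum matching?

1

For example, pair p1→v1, p2→v9, p3→v4, p4→v8, p5→v7, p6→v6, p7→v10.
The set {p1, p3, p4, p5, p6, p8} has only 5 neighbours ({v1, v4, v6, v7, v8}), so by Hall's theorem at most 7 of the 8 left vertices can be matched.
That matches 7 of the 8, leaving 1 unmatched; no matching can do better.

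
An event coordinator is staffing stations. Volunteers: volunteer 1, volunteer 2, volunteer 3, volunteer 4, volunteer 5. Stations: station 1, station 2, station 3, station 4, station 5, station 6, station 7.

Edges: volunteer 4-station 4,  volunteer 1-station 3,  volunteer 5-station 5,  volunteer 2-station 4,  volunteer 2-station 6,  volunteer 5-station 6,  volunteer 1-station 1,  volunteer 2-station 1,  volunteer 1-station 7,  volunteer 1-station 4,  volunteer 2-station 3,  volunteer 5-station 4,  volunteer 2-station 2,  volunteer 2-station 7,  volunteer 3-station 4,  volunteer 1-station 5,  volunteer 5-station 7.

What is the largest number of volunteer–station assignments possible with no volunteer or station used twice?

4

For example, pair volunteer 1-station 1, volunteer 2-station 2, volunteer 3-station 4, volunteer 5-station 7.
The set {volunteer 3, volunteer 4} has only 1 neighbour ({station 4}), so by Hall's theorem at most 4 of the 5 volunteers can be matched.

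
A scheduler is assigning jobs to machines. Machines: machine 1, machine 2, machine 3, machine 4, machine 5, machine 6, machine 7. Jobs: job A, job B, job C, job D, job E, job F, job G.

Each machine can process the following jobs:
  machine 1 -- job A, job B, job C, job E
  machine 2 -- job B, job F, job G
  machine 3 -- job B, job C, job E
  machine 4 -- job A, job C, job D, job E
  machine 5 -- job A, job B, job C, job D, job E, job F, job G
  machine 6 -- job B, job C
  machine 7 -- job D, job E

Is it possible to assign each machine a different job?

Yes

One maximum matching: machine 1-job E, machine 2-job G, machine 3-job B, machine 4-job A, machine 5-job F, machine 6-job C, machine 7-job D.
All 7 machines are covered.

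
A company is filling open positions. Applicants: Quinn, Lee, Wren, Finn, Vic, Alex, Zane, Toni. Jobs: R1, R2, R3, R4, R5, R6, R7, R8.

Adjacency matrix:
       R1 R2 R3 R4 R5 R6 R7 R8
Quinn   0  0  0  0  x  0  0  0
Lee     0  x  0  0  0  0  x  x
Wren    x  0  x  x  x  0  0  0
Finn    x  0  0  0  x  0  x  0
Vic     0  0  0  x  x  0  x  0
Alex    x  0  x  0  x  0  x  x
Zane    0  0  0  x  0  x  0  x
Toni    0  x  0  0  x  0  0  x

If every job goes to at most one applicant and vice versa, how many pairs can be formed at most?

A valid assignment of size 8: Quinn–R5, Lee–R2, Wren–R4, Finn–R1, Vic–R7, Alex–R3, Zane–R6, Toni–R8.
This saturates every applicant, so 8 is the maximum.

8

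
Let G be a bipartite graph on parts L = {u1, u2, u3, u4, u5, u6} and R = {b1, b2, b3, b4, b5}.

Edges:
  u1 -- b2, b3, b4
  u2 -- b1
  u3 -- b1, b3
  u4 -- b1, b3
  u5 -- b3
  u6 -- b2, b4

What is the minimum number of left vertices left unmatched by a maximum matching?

For example, pair u1-b2, u2-b1, u3-b3, u6-b4.
The set {u2, u3, u4, u5} has only 2 neighbours ({b1, b3}), so by Hall's theorem at most 4 of the 6 left vertices can be matched.
That matches 4 of the 6, leaving 2 unmatched; no matching can do better.

2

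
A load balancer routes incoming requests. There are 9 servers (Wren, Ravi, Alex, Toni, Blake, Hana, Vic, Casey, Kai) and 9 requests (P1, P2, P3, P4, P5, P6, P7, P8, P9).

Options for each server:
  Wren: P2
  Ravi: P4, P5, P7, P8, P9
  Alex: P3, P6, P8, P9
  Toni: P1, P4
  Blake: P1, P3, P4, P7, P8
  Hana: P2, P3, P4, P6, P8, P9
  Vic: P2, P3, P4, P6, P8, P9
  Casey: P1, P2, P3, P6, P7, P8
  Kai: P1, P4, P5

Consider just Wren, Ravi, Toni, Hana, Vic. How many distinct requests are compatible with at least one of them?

9

The union of neighbours of {Wren, Ravi, Toni, Hana, Vic} is {P1, P2, P3, P4, P5, P6, P7, P8, P9}, which has 9 elements.
Since |N(S)| = 9 ≥ |S| = 5, Hall's condition holds for this subset.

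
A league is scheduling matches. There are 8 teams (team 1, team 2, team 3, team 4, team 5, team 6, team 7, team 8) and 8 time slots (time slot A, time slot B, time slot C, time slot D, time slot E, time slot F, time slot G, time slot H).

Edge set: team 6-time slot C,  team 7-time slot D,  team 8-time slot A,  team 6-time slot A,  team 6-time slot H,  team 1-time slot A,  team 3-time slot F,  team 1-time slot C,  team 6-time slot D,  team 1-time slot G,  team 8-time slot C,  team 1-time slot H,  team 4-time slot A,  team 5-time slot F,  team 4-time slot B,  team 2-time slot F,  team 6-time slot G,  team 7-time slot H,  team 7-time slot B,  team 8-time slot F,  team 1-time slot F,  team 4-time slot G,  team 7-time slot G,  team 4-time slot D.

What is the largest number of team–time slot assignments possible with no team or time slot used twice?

6

One maximum matching: team 1-time slot G, team 2-time slot F, team 4-time slot D, team 6-time slot C, team 7-time slot H, team 8-time slot A.
The set {team 2, team 3, team 5} has only 1 neighbour ({time slot F}), so by Hall's theorem at most 6 of the 8 teams can be matched.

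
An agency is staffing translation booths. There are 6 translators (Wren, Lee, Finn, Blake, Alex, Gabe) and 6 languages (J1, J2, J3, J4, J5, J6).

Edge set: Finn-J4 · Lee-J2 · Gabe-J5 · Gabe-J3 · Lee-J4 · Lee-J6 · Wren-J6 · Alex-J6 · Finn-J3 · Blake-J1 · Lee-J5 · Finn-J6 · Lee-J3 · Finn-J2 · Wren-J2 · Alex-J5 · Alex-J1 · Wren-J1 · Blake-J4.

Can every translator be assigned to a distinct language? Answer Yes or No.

Yes

For example, pair Wren→J1, Lee→J2, Finn→J6, Blake→J4, Alex→J5, Gabe→J3.
Every translator is matched, so this is a perfect matching.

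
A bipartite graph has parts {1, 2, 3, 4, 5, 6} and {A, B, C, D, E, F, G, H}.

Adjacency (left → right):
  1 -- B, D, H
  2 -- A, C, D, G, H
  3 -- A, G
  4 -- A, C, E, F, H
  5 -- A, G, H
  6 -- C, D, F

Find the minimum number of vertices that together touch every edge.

The 6 edges 1–B, 2–H, 3–A, 4–E, 5–G, 6–F form a matching, so any vertex cover needs at least 6 vertices (one per matched edge).
Conversely {1, 2, 3, 4, 5, 6} meets every edge and has exactly 6 vertices, so 6 is optimal.

6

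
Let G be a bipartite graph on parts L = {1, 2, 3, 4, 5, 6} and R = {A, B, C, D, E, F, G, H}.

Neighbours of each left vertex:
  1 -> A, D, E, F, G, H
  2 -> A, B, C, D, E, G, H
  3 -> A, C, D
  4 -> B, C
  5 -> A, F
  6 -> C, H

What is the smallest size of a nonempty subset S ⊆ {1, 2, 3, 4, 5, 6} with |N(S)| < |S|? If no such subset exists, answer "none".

A matching saturating every left vertex exists, for instance 1→A, 2→G, 3→D, 4→B, 5→F, 6→C.
By Hall's marriage theorem, this means |N(S)| ≥ |S| for every subset S, so no violating subset exists.

none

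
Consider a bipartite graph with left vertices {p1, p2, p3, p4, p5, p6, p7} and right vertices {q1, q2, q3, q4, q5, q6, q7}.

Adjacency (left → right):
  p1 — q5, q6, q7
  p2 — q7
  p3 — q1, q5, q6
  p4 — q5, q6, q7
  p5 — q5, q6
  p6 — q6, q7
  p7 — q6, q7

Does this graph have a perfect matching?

No

The set {p1, p2, p4, p5, p6, p7} has only 3 neighbours ({q5, q6, q7}), so by Hall's theorem at most 4 of the 7 left vertices can be matched.
Hence no matching covers every left vertex.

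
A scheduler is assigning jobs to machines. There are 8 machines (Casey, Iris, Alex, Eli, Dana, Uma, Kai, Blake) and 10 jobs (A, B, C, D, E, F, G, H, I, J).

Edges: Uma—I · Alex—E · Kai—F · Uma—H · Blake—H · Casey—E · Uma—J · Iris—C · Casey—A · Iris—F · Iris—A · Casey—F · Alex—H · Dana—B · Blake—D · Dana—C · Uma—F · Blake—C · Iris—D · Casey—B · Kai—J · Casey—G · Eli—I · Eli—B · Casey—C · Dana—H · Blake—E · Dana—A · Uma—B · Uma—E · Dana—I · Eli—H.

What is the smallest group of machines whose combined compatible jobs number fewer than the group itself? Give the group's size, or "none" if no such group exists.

none

A matching saturating every machine exists, for instance Casey→G, Iris→C, Alex→H, Eli→B, Dana→A, Uma→J, Kai→F, Blake→E.
By Hall's marriage theorem, this means |N(S)| ≥ |S| for every subset S, so no violating subset exists.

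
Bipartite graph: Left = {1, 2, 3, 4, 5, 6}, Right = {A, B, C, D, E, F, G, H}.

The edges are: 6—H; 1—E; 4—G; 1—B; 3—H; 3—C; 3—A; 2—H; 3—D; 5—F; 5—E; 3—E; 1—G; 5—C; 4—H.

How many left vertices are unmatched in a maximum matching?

A valid assignment of size 5: 1-B, 2-H, 3-A, 4-G, 5-E.
The set {2, 6} has only 1 neighbour ({H}), so by Hall's theorem at most 5 of the 6 left vertices can be matched.
That matches 5 of the 6, leaving 1 unmatched; no matching can do better.

1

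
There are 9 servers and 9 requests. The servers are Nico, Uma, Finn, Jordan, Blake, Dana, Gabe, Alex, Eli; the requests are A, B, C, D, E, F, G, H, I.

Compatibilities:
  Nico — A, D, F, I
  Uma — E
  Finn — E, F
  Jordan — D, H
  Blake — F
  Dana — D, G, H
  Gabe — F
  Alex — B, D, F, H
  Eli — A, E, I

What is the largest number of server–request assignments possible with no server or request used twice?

For example, pair Nico-D, Uma-E, Finn-F, Jordan-H, Dana-G, Alex-B, Eli-I.
The set {Uma, Finn, Blake, Gabe} has only 2 neighbours ({E, F}), so by Hall's theorem at most 7 of the 9 servers can be matched.

7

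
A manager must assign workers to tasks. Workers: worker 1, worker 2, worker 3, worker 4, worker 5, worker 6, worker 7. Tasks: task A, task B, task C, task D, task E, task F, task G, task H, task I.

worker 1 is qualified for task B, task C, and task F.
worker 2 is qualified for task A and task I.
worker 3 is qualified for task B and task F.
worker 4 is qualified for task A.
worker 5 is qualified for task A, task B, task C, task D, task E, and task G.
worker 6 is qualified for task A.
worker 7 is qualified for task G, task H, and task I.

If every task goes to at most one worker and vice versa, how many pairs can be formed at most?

For example, pair worker 1–task F, worker 2–task I, worker 3–task B, worker 4–task A, worker 5–task D, worker 7–task G.
The set {worker 4, worker 6} has only 1 neighbour ({task A}), so by Hall's theorem at most 6 of the 7 workers can be matched.

6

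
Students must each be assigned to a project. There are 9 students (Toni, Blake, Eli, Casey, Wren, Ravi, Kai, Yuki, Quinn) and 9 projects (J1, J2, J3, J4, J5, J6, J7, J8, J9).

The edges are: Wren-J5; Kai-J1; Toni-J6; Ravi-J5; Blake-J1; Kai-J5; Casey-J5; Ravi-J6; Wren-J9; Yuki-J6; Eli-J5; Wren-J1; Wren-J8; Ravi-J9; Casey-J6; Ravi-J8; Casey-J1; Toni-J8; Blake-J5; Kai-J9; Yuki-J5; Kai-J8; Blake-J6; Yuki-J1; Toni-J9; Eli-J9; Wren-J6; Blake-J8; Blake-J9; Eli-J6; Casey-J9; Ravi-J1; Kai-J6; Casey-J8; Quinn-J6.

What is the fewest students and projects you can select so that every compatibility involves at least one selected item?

A maximum matching has 5 edges (e.g. Toni–J8, Blake–J1, Eli–J5, Casey–J9, Wren–J6).
By König's theorem the minimum vertex cover has the same size. One such cover is {J1, J5, J6, J8, J9}.

5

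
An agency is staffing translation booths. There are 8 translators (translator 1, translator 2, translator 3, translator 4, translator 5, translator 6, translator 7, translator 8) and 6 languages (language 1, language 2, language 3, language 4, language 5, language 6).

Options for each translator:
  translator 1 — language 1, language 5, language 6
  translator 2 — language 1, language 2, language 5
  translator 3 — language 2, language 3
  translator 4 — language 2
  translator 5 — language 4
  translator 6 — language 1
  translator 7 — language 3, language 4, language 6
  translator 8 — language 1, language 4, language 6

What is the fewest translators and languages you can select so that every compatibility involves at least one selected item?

6

{language 1, language 2, language 3, language 4, language 5, language 6} is a vertex cover of size 6: every edge has an endpoint in this set.
No smaller cover exists because translator 1–language 6, translator 2–language 5, translator 3–language 3, translator 4–language 2, translator 5–language 4, translator 6–language 1 is a matching of size 6, and a cover must include an endpoint of each of these disjoint edges (König's theorem).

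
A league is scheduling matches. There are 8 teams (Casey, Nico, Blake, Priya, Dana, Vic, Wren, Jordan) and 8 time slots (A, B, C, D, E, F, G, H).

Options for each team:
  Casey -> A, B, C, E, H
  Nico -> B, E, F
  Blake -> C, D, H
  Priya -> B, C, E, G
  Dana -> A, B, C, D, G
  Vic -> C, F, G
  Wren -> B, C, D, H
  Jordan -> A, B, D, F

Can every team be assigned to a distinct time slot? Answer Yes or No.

Yes

One maximum matching: Casey→H, Nico→E, Blake→D, Priya→G, Dana→A, Vic→F, Wren→C, Jordan→B.
Every team is matched, so this is a perfect matching.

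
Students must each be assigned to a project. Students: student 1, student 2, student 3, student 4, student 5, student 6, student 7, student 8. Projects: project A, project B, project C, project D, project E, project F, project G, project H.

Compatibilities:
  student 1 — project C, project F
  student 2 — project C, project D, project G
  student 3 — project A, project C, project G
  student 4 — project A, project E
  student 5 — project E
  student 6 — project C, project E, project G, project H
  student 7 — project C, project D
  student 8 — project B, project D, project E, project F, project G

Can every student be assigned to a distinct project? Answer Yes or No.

Yes

A valid assignment of size 8: student 1–project F, student 2–project D, student 3–project G, student 4–project A, student 5–project E, student 6–project H, student 7–project C, student 8–project B.
Every student is matched, so this is a perfect matching.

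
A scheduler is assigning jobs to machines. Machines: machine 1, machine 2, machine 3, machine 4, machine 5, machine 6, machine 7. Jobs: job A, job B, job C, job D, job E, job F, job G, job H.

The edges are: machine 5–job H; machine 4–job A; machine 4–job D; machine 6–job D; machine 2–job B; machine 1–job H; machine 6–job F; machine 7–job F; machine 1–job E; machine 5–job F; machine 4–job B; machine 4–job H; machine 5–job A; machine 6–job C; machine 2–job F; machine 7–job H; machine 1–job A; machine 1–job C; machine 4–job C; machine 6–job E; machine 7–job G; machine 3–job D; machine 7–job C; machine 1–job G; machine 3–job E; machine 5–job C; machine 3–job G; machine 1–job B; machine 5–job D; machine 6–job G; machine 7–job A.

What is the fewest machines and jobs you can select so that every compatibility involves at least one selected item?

7

A maximum matching has 7 edges (e.g. machine 1–job G, machine 2–job B, machine 3–job E, machine 4–job C, machine 5–job H, machine 6–job D, machine 7–job F).
By König's theorem the minimum vertex cover has the same size. One such cover is {machine 1, machine 2, machine 3, machine 4, machine 5, machine 6, machine 7}.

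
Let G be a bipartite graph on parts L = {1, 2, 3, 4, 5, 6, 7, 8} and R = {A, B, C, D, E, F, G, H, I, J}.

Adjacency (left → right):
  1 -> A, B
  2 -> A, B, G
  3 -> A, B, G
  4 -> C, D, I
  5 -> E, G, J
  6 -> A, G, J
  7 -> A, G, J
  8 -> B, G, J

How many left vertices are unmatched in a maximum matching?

For example, pair 1→A, 2→G, 3→B, 4→C, 5→E, 6→J.
The set {1, 2, 3, 6, 7, 8} has only 4 neighbours ({A, B, G, J}), so by Hall's theorem at most 6 of the 8 left vertices can be matched.
That matches 6 of the 8, leaving 2 unmatched; no matching can do better.

2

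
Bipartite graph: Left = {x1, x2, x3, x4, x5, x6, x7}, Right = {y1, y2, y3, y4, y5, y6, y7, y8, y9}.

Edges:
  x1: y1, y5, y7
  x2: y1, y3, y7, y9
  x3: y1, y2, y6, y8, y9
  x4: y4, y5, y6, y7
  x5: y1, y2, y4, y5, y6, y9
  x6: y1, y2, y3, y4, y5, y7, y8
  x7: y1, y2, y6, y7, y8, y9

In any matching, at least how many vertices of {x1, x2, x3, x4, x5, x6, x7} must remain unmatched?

0

For example, pair x1→y1, x2→y3, x3→y9, x4→y5, x5→y6, x6→y4, x7→y7.
This saturates every left vertex, so 7 is the maximum.
That matches 7 of the 7, leaving 0 unmatched; no matching can do better.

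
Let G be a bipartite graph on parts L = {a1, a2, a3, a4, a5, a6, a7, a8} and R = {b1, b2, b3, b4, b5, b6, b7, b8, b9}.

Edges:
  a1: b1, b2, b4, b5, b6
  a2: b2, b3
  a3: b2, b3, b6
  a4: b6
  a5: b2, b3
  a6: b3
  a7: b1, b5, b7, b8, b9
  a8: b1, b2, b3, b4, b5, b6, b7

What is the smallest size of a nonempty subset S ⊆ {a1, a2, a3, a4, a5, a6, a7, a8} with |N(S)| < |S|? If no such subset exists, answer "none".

Take S = {a2, a5, a6}. Its neighbourhood is {b2, b3}, so |N(S)| = 2 < |S| = 3.
Every subset of size less than 3 has at least as many neighbours as members, so 3 is the minimum.

3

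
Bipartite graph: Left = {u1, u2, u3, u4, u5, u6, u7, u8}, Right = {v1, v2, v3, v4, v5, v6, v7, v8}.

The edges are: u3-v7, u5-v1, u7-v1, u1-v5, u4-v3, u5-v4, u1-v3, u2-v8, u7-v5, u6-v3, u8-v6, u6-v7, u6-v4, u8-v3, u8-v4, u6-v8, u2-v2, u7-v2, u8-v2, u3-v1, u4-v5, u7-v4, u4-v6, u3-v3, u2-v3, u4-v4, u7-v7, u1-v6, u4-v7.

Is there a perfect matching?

A valid assignment of size 8: u1→v5, u2→v8, u3→v7, u4→v6, u5→v4, u6→v3, u7→v1, u8→v2.
All 8 left vertices are covered.

Yes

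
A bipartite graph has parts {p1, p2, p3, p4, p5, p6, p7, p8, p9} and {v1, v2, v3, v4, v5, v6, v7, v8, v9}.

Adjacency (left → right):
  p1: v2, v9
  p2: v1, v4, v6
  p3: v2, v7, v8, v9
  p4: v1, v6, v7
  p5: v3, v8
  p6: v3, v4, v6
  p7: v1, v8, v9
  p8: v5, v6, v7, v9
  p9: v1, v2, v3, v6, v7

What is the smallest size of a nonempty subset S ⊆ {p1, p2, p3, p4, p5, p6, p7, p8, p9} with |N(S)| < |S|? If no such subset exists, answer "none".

A matching saturating every left vertex exists, for instance p1→v9, p2→v6, p3→v2, p4→v7, p5→v8, p6→v4, p7→v1, p8→v5, p9→v3.
By Hall's marriage theorem, this means |N(S)| ≥ |S| for every subset S, so no violating subset exists.

none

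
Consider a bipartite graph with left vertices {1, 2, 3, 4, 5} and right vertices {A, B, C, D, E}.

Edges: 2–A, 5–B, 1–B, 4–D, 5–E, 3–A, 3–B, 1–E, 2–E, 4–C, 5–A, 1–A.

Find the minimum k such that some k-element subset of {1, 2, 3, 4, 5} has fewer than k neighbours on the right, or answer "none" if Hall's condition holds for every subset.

Take S = {1, 2, 3, 5}. Its neighbourhood is {A, B, E}, so |N(S)| = 3 < |S| = 4.
Every subset of size less than 4 has at least as many neighbours as members, so 4 is the minimum.

4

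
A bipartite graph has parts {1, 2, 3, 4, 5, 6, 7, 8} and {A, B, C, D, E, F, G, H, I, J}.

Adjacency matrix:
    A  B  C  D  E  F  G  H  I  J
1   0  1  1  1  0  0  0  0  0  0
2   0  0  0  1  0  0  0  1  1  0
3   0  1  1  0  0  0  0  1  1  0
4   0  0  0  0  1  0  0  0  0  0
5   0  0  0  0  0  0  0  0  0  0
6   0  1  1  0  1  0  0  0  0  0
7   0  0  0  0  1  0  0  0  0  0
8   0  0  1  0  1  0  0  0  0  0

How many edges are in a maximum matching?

For example, pair 1→D, 2→I, 3→H, 4→E, 6→B, 8→C.
The set {4, 5, 7} has only 1 neighbour ({E}), so by Hall's theorem at most 6 of the 8 left vertices can be matched.

6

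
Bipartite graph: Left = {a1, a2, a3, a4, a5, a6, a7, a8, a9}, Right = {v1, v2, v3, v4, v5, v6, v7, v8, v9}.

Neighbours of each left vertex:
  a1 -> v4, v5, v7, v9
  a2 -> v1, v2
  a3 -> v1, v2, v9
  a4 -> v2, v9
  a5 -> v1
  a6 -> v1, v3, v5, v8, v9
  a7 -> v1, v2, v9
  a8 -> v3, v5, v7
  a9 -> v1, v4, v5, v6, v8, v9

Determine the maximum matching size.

7

For example, pair a1–v4, a2–v1, a3–v9, a4–v2, a6–v3, a8–v7, a9–v6.
The set {a2, a3, a4, a5, a7} has only 3 neighbours ({v1, v2, v9}), so by Hall's theorem at most 7 of the 9 left vertices can be matched.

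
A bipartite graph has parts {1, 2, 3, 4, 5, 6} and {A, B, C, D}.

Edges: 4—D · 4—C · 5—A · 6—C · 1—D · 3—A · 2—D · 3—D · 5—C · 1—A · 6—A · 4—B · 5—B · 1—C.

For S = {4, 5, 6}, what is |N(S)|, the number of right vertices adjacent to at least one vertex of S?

4

The union of neighbours of {4, 5, 6} is {A, B, C, D}, which has 4 elements.
Since |N(S)| = 4 ≥ |S| = 3, Hall's condition holds for this subset.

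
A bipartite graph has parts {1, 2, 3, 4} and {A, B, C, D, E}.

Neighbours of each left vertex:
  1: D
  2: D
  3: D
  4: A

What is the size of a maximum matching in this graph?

A valid assignment of size 2: 1–D, 4–A.
The set {1, 2, 3} has only 1 neighbour ({D}), so by Hall's theorem at most 2 of the 4 left vertices can be matched.

2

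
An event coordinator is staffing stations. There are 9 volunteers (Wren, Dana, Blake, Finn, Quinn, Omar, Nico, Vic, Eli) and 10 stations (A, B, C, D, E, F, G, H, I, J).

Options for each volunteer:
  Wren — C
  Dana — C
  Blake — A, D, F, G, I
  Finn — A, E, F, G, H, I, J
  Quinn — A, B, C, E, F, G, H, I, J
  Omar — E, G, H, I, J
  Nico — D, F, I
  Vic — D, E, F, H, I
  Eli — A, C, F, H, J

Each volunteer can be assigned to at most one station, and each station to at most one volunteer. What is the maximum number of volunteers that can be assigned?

8

A valid assignment of size 8: Wren–C, Blake–F, Finn–H, Quinn–A, Omar–G, Nico–D, Vic–E, Eli–J.
The set {Wren, Dana} has only 1 neighbour ({C}), so by Hall's theorem at most 8 of the 9 volunteers can be matched.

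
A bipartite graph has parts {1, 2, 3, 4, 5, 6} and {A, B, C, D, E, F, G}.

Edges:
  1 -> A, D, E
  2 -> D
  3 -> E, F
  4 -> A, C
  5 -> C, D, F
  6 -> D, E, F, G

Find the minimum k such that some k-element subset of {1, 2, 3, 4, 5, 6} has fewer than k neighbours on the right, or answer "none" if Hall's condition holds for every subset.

none

A matching saturating every left vertex exists, for instance 1→A, 2→D, 3→E, 4→C, 5→F, 6→G.
By Hall's marriage theorem, this means |N(S)| ≥ |S| for every subset S, so no violating subset exists.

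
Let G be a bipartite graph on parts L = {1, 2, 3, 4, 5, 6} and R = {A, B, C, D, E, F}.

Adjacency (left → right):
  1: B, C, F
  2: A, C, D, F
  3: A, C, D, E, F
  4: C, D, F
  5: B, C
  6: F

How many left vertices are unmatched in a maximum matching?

0

One maximum matching: 1–B, 2–A, 3–E, 4–D, 5–C, 6–F.
All 6 left vertices are matched, so no larger matching exists.
That matches 6 of the 6, leaving 0 unmatched; no matching can do better.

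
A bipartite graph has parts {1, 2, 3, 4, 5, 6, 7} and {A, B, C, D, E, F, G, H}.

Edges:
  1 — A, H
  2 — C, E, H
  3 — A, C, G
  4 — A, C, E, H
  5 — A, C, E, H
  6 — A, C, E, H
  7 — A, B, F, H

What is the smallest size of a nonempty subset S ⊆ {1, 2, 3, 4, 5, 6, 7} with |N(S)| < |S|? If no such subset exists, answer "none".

Take S = {1, 2, 4, 5, 6}. Its neighbourhood is {A, C, E, H}, so |N(S)| = 4 < |S| = 5.
Every subset of size less than 5 has at least as many neighbours as members, so 5 is the minimum.

5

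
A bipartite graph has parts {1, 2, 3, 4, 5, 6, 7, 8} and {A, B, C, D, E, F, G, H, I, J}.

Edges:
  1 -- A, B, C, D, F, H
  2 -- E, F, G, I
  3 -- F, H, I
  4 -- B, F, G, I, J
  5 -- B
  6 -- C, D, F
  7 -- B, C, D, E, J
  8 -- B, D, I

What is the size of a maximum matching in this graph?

A valid assignment of size 8: 1–A, 2–E, 3–H, 4–G, 5–B, 6–F, 7–J, 8–D.
This saturates every left vertex, so 8 is the maximum.

8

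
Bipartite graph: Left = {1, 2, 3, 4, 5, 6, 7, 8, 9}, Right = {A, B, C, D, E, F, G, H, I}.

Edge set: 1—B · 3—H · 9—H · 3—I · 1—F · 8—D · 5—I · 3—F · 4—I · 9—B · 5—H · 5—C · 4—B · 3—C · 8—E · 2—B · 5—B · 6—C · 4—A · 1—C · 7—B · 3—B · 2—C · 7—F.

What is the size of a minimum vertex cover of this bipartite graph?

A maximum matching has 7 edges (e.g. 1–F, 2–B, 3–I, 4–A, 5–H, 6–C, 8–E).
By König's theorem the minimum vertex cover has the same size. One such cover is {4, 8, B, C, F, H, I}.

7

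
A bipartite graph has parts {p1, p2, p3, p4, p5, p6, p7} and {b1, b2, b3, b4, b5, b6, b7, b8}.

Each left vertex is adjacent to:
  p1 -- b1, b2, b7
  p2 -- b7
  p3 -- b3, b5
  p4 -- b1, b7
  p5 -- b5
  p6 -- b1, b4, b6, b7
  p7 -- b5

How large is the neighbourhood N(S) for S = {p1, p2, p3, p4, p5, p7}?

The union of neighbours of {p1, p2, p3, p4, p5, p7} is {b1, b2, b3, b5, b7}, which has 5 elements.
Since |N(S)| = 5 < |S| = 6, Hall's condition fails for this subset.

5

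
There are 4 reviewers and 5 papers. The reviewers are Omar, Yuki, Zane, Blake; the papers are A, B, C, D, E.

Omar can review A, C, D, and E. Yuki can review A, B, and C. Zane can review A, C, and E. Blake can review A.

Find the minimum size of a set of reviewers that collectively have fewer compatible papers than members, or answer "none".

A matching saturating every reviewer exists, for instance Omar→C, Yuki→B, Zane→E, Blake→A.
By Hall's marriage theorem, this means |N(S)| ≥ |S| for every subset S, so no violating subset exists.

none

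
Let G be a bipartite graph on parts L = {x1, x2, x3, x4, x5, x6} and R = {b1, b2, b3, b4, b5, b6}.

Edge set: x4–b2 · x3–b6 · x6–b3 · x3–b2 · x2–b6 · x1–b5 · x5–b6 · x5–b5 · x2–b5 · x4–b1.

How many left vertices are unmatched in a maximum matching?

A valid assignment of size 5: x1–b5, x2–b6, x3–b2, x4–b1, x6–b3.
The set {x1, x2, x5} has only 2 neighbours ({b5, b6}), so by Hall's theorem at most 5 of the 6 left vertices can be matched.
That matches 5 of the 6, leaving 1 unmatched; no matching can do better.

1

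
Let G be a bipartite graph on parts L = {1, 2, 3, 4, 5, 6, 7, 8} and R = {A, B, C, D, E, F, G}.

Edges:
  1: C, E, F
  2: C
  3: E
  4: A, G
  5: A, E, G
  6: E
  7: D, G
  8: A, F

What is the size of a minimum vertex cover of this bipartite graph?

A maximum matching has 6 edges (e.g. 1–F, 2–C, 3–E, 4–A, 5–G, 7–D).
By König's theorem the minimum vertex cover has the same size. One such cover is {7, A, C, E, F, G}.

6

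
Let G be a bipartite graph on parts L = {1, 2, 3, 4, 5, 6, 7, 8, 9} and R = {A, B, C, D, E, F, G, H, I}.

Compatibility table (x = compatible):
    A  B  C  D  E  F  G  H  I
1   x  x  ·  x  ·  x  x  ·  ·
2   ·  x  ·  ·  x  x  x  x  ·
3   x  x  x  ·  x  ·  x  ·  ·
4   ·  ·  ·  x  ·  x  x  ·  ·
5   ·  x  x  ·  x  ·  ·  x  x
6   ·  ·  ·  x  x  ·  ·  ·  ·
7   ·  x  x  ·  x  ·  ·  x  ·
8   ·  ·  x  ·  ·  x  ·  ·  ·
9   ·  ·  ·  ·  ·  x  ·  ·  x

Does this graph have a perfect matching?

Yes

A valid assignment of size 9: 1–A, 2–H, 3–G, 4–D, 5–I, 6–E, 7–B, 8–C, 9–F.
All 9 left vertices are covered.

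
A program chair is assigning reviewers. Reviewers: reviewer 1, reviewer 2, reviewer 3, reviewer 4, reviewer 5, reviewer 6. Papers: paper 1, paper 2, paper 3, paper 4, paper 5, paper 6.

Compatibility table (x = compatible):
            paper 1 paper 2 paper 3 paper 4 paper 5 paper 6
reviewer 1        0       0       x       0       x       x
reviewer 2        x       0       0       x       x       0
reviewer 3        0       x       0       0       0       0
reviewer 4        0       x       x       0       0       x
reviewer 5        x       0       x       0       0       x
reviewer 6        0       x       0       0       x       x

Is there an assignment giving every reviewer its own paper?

One maximum matching: reviewer 1-paper 5, reviewer 2-paper 4, reviewer 3-paper 2, reviewer 4-paper 3, reviewer 5-paper 1, reviewer 6-paper 6.
All 6 reviewers are covered.

Yes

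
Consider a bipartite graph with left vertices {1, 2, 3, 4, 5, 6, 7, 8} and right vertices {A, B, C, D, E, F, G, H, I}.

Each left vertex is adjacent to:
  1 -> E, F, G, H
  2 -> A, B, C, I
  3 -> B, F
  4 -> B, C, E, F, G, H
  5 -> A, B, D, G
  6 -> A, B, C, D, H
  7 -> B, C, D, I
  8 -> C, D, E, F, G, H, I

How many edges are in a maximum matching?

8

One maximum matching: 1–H, 2–I, 3–F, 4–E, 5–B, 6–A, 7–C, 8–G.
This saturates every left vertex, so 8 is the maximum.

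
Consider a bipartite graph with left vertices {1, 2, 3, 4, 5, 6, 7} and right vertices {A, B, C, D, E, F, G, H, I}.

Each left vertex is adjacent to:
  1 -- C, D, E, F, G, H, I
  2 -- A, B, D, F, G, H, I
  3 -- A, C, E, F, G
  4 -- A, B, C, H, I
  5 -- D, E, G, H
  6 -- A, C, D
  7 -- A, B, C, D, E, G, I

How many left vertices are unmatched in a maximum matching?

For example, pair 1-F, 2-H, 3-A, 4-B, 5-E, 6-C, 7-G.
This saturates every left vertex, so 7 is the maximum.
That matches 7 of the 7, leaving 0 unmatched; no matching can do better.

0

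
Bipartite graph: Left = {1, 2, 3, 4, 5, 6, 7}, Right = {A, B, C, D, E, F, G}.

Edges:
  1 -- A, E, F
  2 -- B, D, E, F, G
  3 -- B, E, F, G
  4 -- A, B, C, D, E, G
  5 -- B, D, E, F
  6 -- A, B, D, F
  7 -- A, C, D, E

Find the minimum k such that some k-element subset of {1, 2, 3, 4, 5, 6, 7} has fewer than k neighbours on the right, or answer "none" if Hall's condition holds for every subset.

A matching saturating every left vertex exists, for instance 1→A, 2→D, 3→G, 4→C, 5→B, 6→F, 7→E.
By Hall's marriage theorem, this means |N(S)| ≥ |S| for every subset S, so no violating subset exists.

none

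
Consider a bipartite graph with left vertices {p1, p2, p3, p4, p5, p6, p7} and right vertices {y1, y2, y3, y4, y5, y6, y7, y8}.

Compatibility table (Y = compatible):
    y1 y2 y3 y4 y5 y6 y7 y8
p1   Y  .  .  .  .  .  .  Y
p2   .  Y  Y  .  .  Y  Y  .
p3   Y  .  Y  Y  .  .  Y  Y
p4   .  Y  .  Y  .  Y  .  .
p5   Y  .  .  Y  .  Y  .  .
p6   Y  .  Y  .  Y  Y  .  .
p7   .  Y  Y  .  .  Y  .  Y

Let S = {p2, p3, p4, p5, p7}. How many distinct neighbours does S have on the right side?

The union of neighbours of {p2, p3, p4, p5, p7} is {y1, y2, y3, y4, y6, y7, y8}, which has 7 elements.
Since |N(S)| = 7 ≥ |S| = 5, Hall's condition holds for this subset.

7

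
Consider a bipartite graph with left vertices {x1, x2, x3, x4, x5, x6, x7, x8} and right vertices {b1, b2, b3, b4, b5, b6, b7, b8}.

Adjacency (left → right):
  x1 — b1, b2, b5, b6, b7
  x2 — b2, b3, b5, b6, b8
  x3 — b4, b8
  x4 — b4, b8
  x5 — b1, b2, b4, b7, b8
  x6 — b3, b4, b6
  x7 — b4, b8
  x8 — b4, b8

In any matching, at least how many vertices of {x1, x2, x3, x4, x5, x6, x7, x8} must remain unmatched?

For example, pair x1-b1, x2-b5, x3-b4, x4-b8, x5-b7, x6-b3.
The set {x3, x4, x7, x8} has only 2 neighbours ({b4, b8}), so by Hall's theorem at most 6 of the 8 left vertices can be matched.
That matches 6 of the 8, leaving 2 unmatched; no matching can do better.

2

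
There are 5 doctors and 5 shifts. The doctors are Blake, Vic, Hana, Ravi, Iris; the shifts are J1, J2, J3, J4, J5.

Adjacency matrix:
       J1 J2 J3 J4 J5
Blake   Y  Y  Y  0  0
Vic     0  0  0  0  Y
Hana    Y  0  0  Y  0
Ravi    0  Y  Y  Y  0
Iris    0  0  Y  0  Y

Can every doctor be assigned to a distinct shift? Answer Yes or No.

A valid assignment of size 5: Blake–J1, Vic–J5, Hana–J4, Ravi–J2, Iris–J3.
Every doctor is matched, so this is a perfect matching.

Yes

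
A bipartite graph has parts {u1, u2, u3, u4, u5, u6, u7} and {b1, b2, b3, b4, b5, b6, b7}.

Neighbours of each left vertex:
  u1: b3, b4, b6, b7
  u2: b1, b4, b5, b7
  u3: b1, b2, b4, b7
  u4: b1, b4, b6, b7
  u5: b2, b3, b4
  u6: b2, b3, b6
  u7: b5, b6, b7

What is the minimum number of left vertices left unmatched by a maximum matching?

A valid assignment of size 7: u1–b6, u2–b7, u3–b4, u4–b1, u5–b3, u6–b2, u7–b5.
This saturates every left vertex, so 7 is the maximum.
That matches 7 of the 7, leaving 0 unmatched; no matching can do better.

0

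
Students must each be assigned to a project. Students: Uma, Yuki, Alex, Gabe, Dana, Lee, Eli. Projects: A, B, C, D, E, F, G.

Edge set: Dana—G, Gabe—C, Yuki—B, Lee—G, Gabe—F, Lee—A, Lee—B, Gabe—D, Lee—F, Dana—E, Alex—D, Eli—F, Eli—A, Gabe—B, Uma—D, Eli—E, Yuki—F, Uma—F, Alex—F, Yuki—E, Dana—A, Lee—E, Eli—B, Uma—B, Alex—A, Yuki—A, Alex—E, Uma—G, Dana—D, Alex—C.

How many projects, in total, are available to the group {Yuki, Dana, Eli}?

6

The union of neighbours of {Yuki, Dana, Eli} is {A, B, D, E, F, G}, which has 6 elements.
Since |N(S)| = 6 ≥ |S| = 3, Hall's condition holds for this subset.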